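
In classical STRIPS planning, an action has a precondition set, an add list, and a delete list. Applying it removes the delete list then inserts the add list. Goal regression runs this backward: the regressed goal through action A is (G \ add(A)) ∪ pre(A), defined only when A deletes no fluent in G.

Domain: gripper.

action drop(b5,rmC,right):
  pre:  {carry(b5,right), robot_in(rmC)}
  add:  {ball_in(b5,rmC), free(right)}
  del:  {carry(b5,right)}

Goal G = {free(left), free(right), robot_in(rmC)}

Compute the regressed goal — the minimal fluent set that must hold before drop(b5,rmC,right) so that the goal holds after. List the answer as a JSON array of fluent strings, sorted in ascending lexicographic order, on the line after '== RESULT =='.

Compute (G \ add) ∪ pre:
  G ∩ del = {}  (empty — regression defined)
  G \ add = {free(left), free(right), robot_in(rmC)} \ {ball_in(b5,rmC), free(right)} = {free(left), robot_in(rmC)}
  ∪ pre   = {free(left), robot_in(rmC)} ∪ {carry(b5,right), robot_in(rmC)}
          = {carry(b5,right), free(left), robot_in(rmC)}

== RESULT ==
["carry(b5,right)", "free(left)", "robot_in(rmC)"]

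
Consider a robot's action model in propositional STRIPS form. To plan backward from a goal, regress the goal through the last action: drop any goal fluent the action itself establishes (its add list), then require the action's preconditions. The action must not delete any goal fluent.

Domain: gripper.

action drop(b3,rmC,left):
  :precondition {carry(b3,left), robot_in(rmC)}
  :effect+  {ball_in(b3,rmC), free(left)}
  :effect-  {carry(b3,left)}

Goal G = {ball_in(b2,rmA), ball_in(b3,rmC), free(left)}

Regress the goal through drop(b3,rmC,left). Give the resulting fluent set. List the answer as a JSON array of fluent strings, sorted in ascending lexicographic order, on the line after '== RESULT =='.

Regress:
  G ∩ del = {}  (empty — regression defined)
  G \ add = {ball_in(b2,rmA), ball_in(b3,rmC), free(left)} \ {ball_in(b3,rmC), free(left)} = {ball_in(b2,rmA)}
  ∪ pre   = {ball_in(b2,rmA)} ∪ {carry(b3,left), robot_in(rmC)}
          = {ball_in(b2,rmA), carry(b3,left), robot_in(rmC)}

== RESULT ==
["ball_in(b2,rmA)", "carry(b3,left)", "robot_in(rmC)"]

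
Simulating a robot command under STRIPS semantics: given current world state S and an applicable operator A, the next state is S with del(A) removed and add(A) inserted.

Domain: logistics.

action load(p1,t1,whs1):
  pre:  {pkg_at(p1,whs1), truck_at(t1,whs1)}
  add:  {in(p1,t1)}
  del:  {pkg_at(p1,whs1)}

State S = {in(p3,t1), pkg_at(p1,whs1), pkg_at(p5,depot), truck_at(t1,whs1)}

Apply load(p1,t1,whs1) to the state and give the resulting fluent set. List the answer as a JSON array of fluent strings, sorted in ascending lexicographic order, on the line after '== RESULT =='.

Compute (S \ del) ∪ add:
  pre ⊆ S: {pkg_at(p1,whs1), truck_at(t1,whs1)} ⊆ S  — applicable
  S \ del = {in(p3,t1), pkg_at(p5,depot), truck_at(t1,whs1)}
  ∪ add   = {in(p1,t1), in(p3,t1), pkg_at(p5,depot), truck_at(t1,whs1)}

== RESULT ==
["in(p1,t1)", "in(p3,t1)", "pkg_at(p5,depot)", "truck_at(t1,whs1)"]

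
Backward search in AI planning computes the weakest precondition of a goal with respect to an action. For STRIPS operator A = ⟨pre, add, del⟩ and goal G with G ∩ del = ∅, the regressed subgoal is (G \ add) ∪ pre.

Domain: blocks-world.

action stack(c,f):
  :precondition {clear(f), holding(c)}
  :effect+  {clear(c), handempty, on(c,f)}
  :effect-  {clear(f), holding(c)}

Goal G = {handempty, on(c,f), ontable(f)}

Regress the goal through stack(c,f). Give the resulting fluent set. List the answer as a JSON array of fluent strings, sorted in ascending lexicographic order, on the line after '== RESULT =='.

Regress:
  G ∩ del = {}  (empty — regression defined)
  G \ add = {handempty, on(c,f), ontable(f)} \ {clear(c), handempty, on(c,f)} = {ontable(f)}
  ∪ pre   = {ontable(f)} ∪ {clear(f), holding(c)}
          = {clear(f), holding(c), ontable(f)}

== RESULT ==
["clear(f)", "holding(c)", "ontable(f)"]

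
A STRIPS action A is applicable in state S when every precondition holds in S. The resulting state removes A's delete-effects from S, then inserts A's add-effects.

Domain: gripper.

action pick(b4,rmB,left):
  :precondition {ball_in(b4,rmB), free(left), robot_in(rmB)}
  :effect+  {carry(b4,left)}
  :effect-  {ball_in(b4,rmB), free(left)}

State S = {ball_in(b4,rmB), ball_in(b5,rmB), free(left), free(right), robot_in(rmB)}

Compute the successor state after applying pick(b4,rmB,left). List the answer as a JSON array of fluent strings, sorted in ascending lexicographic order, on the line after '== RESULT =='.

Progress:
  pre ⊆ S: {ball_in(b4,rmB), free(left), robot_in(rmB)} ⊆ S  — applicable
  S \ del = {ball_in(b5,rmB), free(right), robot_in(rmB)}
  ∪ add   = {ball_in(b5,rmB), carry(b4,left), free(right), robot_in(rmB)}

== RESULT ==
["ball_in(b5,rmB)", "carry(b4,left)", "free(right)", "robot_in(rmB)"]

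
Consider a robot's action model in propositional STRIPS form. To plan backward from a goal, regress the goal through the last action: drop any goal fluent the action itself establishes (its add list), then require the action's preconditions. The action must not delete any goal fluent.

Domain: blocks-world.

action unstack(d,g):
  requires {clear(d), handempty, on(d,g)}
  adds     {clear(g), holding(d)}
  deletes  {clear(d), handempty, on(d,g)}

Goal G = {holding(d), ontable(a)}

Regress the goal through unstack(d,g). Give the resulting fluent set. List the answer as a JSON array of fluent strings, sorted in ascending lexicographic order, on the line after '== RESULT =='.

Regress:
  G ∩ del = {}  (empty — regression defined)
  G \ add = {holding(d), ontable(a)} \ {clear(g), holding(d)} = {ontable(a)}
  ∪ pre   = {ontable(a)} ∪ {clear(d), handempty, on(d,g)}
          = {clear(d), handempty, on(d,g), ontable(a)}

== RESULT ==
["clear(d)", "handempty", "on(d,g)", "ontable(a)"]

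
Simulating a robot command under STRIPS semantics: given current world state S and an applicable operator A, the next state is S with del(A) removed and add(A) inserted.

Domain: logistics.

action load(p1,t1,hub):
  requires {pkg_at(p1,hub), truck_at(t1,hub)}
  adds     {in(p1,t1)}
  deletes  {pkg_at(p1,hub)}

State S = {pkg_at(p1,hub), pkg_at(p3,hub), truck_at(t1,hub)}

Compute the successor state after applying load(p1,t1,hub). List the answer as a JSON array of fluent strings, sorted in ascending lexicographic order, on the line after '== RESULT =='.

Compute (S \ del) ∪ add:
  pre ⊆ S: {pkg_at(p1,hub), truck_at(t1,hub)} ⊆ S  — applicable
  S \ del = {pkg_at(p3,hub), truck_at(t1,hub)}
  ∪ add   = {in(p1,t1), pkg_at(p3,hub), truck_at(t1,hub)}

== RESULT ==
["in(p1,t1)", "pkg_at(p3,hub)", "truck_at(t1,hub)"]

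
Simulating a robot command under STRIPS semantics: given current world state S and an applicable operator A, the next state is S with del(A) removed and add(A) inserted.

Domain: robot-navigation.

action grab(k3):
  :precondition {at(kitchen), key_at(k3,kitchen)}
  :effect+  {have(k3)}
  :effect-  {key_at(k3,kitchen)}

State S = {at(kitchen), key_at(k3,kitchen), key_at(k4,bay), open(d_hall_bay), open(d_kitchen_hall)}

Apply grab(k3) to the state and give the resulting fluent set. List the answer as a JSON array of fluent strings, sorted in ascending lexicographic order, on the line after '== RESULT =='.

Compute (S \ del) ∪ add:
  pre ⊆ S: {at(kitchen), key_at(k3,kitchen)} ⊆ S  — applicable
  S \ del = {at(kitchen), key_at(k4,bay), open(d_hall_bay), open(d_kitchen_hall)}
  ∪ add   = {at(kitchen), have(k3), key_at(k4,bay), open(d_hall_bay), open(d_kitchen_hall)}

== RESULT ==
["at(kitchen)", "have(k3)", "key_at(k4,bay)", "open(d_hall_bay)", "open(d_kitchen_hall)"]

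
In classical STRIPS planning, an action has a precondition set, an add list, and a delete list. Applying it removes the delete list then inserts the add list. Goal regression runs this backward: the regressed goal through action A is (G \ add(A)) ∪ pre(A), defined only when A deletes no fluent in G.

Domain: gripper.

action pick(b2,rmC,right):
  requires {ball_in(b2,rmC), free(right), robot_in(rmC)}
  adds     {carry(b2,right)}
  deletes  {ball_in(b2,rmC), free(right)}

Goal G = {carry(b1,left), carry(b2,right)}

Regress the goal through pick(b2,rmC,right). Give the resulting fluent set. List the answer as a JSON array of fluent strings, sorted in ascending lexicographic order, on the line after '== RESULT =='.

Compute (G \ add) ∪ pre:
  G ∩ del = {}  (empty — regression defined)
  G \ add = {carry(b1,left), carry(b2,right)} \ {carry(b2,right)} = {carry(b1,left)}
  ∪ pre   = {carry(b1,left)} ∪ {ball_in(b2,rmC), free(right), robot_in(rmC)}
          = {ball_in(b2,rmC), carry(b1,left), free(right), robot_in(rmC)}

== RESULT ==
["ball_in(b2,rmC)", "carry(b1,left)", "free(right)", "robot_in(rmC)"]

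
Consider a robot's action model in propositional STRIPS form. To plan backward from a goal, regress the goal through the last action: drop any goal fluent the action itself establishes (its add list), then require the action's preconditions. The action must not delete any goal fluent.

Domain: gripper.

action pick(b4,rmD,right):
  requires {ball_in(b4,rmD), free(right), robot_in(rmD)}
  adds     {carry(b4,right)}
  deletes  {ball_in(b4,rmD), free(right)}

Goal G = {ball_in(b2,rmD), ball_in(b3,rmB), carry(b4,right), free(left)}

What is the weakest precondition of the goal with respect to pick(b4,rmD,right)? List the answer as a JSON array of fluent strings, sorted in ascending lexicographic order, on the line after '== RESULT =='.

Regress:
  G ∩ del = {}  (empty — regression defined)
  G \ add = {ball_in(b2,rmD), ball_in(b3,rmB), carry(b4,right), free(left)} \ {carry(b4,right)} = {ball_in(b2,rmD), ball_in(b3,rmB), free(left)}
  ∪ pre   = {ball_in(b2,rmD), ball_in(b3,rmB), free(left)} ∪ {ball_in(b4,rmD), free(right), robot_in(rmD)}
          = {ball_in(b2,rmD), ball_in(b3,rmB), ball_in(b4,rmD), free(left), free(right), robot_in(rmD)}

== RESULT ==
["ball_in(b2,rmD)", "ball_in(b3,rmB)", "ball_in(b4,rmD)", "free(left)", "free(right)", "robot_in(rmD)"]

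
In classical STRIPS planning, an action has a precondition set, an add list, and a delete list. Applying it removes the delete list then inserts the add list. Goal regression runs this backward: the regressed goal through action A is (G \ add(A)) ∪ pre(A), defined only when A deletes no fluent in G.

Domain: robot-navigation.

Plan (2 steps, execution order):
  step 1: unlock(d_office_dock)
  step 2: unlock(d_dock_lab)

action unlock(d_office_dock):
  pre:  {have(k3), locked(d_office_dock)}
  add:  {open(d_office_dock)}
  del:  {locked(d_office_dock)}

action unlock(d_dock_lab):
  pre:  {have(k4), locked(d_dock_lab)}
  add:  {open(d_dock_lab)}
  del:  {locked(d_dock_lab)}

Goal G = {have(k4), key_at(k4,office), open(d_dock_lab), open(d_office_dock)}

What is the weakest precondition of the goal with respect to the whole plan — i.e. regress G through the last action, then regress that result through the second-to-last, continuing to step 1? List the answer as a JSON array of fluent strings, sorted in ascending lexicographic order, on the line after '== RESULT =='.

Work backward from the goal:
  through step 2 (unlock(d_dock_lab)): drop {open(d_dock_lab)}, keep {have(k4), key_at(k4,office), open(d_office_dock)}, require {have(k4), locked(d_dock_lab)}
    → {have(k4), key_at(k4,office), locked(d_dock_lab), open(d_office_dock)}
  through step 1 (unlock(d_office_dock)): drop {open(d_office_dock)}, keep {have(k4), key_at(k4,office), locked(d_dock_lab)}, require {have(k3), locked(d_office_dock)}
    → {have(k3), have(k4), key_at(k4,office), locked(d_dock_lab), locked(d_office_dock)}

== RESULT ==
["have(k3)", "have(k4)", "key_at(k4,office)", "locked(d_dock_lab)", "locked(d_office_dock)"]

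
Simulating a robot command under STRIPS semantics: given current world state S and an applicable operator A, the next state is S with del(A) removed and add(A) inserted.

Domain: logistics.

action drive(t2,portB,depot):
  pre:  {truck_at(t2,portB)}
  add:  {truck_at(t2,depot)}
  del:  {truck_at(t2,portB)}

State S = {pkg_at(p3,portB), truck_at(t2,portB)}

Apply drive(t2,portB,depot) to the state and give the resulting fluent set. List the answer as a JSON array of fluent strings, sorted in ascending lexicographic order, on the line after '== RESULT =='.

Compute (S \ del) ∪ add:
  pre ⊆ S: {truck_at(t2,portB)} ⊆ S  — applicable
  S \ del = {pkg_at(p3,portB)}
  ∪ add   = {pkg_at(p3,portB), truck_at(t2,depot)}

== RESULT ==
["pkg_at(p3,portB)", "truck_at(t2,depot)"]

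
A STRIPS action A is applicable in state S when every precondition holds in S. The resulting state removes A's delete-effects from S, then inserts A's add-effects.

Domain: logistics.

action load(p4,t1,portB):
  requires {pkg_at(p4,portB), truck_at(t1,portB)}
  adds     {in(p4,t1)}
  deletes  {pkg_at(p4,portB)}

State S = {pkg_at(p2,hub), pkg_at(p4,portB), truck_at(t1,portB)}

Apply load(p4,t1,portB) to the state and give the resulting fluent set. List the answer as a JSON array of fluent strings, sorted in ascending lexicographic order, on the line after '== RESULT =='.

Progress:
  pre ⊆ S: {pkg_at(p4,portB), truck_at(t1,portB)} ⊆ S  — applicable
  S \ del = {pkg_at(p2,hub), truck_at(t1,portB)}
  ∪ add   = {in(p4,t1), pkg_at(p2,hub), truck_at(t1,portB)}

== RESULT ==
["in(p4,t1)", "pkg_at(p2,hub)", "truck_at(t1,portB)"]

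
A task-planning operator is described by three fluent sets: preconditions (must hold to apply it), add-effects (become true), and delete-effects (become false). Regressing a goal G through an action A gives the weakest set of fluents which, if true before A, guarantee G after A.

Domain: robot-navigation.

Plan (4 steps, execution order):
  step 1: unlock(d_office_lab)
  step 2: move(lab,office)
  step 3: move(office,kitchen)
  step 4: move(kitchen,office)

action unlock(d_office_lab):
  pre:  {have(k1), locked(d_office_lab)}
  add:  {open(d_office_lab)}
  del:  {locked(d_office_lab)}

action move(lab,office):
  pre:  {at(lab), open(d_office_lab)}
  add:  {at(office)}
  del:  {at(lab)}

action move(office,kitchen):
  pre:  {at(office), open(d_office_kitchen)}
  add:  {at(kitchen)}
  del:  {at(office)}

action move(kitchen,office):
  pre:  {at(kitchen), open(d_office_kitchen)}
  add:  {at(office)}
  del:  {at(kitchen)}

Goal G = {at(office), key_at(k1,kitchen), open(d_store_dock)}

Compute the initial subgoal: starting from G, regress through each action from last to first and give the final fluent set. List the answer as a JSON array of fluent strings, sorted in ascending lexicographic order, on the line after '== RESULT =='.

Work backward from the goal:
  through step 4 (move(kitchen,office)): drop {at(office)}, keep {key_at(k1,kitchen), open(d_store_dock)}, require {at(kitchen), open(d_office_kitchen)}
    → {at(kitchen), key_at(k1,kitchen), open(d_office_kitchen), open(d_store_dock)}
  through step 3 (move(office,kitchen)): drop {at(kitchen)}, keep {key_at(k1,kitchen), open(d_office_kitchen), open(d_store_dock)}, require {at(office), open(d_office_kitchen)}
    → {at(office), key_at(k1,kitchen), open(d_office_kitchen), open(d_store_dock)}
  through step 2 (move(lab,office)): drop {at(office)}, keep {key_at(k1,kitchen), open(d_office_kitchen), open(d_store_dock)}, require {at(lab), open(d_office_lab)}
    → {at(lab), key_at(k1,kitchen), open(d_office_kitchen), open(d_office_lab), open(d_store_dock)}
  through step 1 (unlock(d_office_lab)): drop {open(d_office_lab)}, keep {at(lab), key_at(k1,kitchen), open(d_office_kitchen), open(d_store_dock)}, require {have(k1), locked(d_office_lab)}
    → {at(lab), have(k1), key_at(k1,kitchen), locked(d_office_lab), open(d_office_kitchen), open(d_store_dock)}

== RESULT ==
["at(lab)", "have(k1)", "key_at(k1,kitchen)", "locked(d_office_lab)", "open(d_office_kitchen)", "open(d_store_dock)"]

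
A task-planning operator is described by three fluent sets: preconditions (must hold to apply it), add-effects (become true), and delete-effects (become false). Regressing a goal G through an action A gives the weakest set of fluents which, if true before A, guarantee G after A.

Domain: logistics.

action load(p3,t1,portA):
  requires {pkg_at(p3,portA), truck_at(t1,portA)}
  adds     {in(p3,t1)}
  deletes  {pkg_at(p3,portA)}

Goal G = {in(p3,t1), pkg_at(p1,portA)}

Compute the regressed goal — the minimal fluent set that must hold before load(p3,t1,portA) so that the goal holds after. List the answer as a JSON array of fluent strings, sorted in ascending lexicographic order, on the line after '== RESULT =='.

Compute (G \ add) ∪ pre:
  G ∩ del = {}  (empty — regression defined)
  G \ add = {in(p3,t1), pkg_at(p1,portA)} \ {in(p3,t1)} = {pkg_at(p1,portA)}
  ∪ pre   = {pkg_at(p1,portA)} ∪ {pkg_at(p3,portA), truck_at(t1,portA)}
          = {pkg_at(p1,portA), pkg_at(p3,portA), truck_at(t1,portA)}

== RESULT ==
["pkg_at(p1,portA)", "pkg_at(p3,portA)", "truck_at(t1,portA)"]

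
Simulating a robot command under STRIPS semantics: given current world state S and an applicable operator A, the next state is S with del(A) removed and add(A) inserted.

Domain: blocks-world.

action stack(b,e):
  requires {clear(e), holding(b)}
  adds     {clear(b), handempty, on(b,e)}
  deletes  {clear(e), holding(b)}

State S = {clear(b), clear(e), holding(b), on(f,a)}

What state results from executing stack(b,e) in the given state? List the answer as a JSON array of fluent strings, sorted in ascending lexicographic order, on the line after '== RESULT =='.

Progress:
  pre ⊆ S: {clear(e), holding(b)} ⊆ S  — applicable
  S \ del = {clear(b), on(f,a)}
  ∪ add   = {clear(b), handempty, on(b,e), on(f,a)}

== RESULT ==
["clear(b)", "handempty", "on(b,e)", "on(f,a)"]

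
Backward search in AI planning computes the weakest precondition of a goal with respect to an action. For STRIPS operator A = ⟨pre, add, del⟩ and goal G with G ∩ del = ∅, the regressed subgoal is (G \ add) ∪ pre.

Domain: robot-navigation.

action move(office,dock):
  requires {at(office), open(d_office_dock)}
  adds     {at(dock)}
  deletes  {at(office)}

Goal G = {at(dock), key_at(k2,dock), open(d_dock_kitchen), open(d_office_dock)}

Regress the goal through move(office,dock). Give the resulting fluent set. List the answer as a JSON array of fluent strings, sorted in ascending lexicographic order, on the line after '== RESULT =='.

Compute (G \ add) ∪ pre:
  G ∩ del = {}  (empty — regression defined)
  G \ add = {at(dock), key_at(k2,dock), open(d_dock_kitchen), open(d_office_dock)} \ {at(dock)} = {key_at(k2,dock), open(d_dock_kitchen), open(d_office_dock)}
  ∪ pre   = {key_at(k2,dock), open(d_dock_kitchen), open(d_office_dock)} ∪ {at(office), open(d_office_dock)}
          = {at(office), key_at(k2,dock), open(d_dock_kitchen), open(d_office_dock)}

== RESULT ==
["at(office)", "key_at(k2,dock)", "open(d_dock_kitchen)", "open(d_office_dock)"]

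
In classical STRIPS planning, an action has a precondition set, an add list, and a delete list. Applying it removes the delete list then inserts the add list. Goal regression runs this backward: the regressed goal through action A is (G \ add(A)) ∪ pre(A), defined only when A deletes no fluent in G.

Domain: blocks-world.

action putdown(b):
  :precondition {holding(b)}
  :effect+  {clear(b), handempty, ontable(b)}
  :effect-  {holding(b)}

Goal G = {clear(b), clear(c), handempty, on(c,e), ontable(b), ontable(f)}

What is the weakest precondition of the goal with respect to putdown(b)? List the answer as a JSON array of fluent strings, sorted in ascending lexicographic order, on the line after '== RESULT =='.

Compute (G \ add) ∪ pre:
  G ∩ del = {}  (empty — regression defined)
  G \ add = {clear(b), clear(c), handempty, on(c,e), ontable(b), ontable(f)} \ {clear(b), handempty, ontable(b)} = {clear(c), on(c,e), ontable(f)}
  ∪ pre   = {clear(c), on(c,e), ontable(f)} ∪ {holding(b)}
          = {clear(c), holding(b), on(c,e), ontable(f)}

== RESULT ==
["clear(c)", "holding(b)", "on(c,e)", "ontable(f)"]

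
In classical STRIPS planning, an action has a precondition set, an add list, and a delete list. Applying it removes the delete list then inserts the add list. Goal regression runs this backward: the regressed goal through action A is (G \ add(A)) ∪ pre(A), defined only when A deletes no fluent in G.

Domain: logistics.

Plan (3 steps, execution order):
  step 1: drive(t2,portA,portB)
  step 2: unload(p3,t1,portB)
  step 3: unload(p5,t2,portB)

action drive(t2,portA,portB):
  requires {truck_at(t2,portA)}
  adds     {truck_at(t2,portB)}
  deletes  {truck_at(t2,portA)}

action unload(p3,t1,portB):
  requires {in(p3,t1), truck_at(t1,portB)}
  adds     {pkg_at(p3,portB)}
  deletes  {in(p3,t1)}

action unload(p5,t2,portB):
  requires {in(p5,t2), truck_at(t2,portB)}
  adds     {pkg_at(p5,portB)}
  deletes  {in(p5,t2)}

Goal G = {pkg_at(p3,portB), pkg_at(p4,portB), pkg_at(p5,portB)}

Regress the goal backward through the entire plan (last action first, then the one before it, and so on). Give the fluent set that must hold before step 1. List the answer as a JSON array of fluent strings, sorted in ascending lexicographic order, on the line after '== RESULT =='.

Work backward from the goal:
  through step 3 (unload(p5,t2,portB)): drop {pkg_at(p5,portB)}, keep {pkg_at(p3,portB), pkg_at(p4,portB)}, require {in(p5,t2), truck_at(t2,portB)}
    → {in(p5,t2), pkg_at(p3,portB), pkg_at(p4,portB), truck_at(t2,portB)}
  through step 2 (unload(p3,t1,portB)): drop {pkg_at(p3,portB)}, keep {in(p5,t2), pkg_at(p4,portB), truck_at(t2,portB)}, require {in(p3,t1), truck_at(t1,portB)}
    → {in(p3,t1), in(p5,t2), pkg_at(p4,portB), truck_at(t1,portB), truck_at(t2,portB)}
  through step 1 (drive(t2,portA,portB)): drop {truck_at(t2,portB)}, keep {in(p3,t1), in(p5,t2), pkg_at(p4,portB), truck_at(t1,portB)}, require {truck_at(t2,portA)}
    → {in(p3,t1), in(p5,t2), pkg_at(p4,portB), truck_at(t1,portB), truck_at(t2,portA)}

== RESULT ==
["in(p3,t1)", "in(p5,t2)", "pkg_at(p4,portB)", "truck_at(t1,portB)", "truck_at(t2,portA)"]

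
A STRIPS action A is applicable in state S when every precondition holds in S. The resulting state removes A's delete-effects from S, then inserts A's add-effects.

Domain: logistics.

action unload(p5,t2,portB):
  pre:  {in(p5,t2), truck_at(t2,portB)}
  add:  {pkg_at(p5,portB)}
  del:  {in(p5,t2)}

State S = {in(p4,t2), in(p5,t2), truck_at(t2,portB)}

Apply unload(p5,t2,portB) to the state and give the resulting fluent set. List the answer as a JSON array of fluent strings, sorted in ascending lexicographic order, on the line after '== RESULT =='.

Compute (S \ del) ∪ add:
  pre ⊆ S: {in(p5,t2), truck_at(t2,portB)} ⊆ S  — applicable
  S \ del = {in(p4,t2), truck_at(t2,portB)}
  ∪ add   = {in(p4,t2), pkg_at(p5,portB), truck_at(t2,portB)}

== RESULT ==
["in(p4,t2)", "pkg_at(p5,portB)", "truck_at(t2,portB)"]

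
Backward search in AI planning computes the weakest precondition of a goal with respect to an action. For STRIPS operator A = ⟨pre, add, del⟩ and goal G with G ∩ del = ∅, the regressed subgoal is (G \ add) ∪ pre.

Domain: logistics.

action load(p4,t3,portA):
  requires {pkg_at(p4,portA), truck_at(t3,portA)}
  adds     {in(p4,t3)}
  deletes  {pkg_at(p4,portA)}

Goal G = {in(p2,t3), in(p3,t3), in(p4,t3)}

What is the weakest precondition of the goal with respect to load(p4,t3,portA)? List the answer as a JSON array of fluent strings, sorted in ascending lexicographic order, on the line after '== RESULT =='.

Regress:
  G ∩ del = {}  (empty — regression defined)
  G \ add = {in(p2,t3), in(p3,t3), in(p4,t3)} \ {in(p4,t3)} = {in(p2,t3), in(p3,t3)}
  ∪ pre   = {in(p2,t3), in(p3,t3)} ∪ {pkg_at(p4,portA), truck_at(t3,portA)}
          = {in(p2,t3), in(p3,t3), pkg_at(p4,portA), truck_at(t3,portA)}

== RESULT ==
["in(p2,t3)", "in(p3,t3)", "pkg_at(p4,portA)", "truck_at(t3,portA)"]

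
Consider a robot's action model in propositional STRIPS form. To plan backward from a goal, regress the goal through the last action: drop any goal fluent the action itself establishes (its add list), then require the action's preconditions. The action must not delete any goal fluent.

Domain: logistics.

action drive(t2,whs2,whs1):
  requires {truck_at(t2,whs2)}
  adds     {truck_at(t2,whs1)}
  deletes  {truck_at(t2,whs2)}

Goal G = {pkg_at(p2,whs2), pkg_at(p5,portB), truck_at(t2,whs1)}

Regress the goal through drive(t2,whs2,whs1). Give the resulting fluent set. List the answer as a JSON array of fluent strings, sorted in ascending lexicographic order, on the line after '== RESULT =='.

Regress:
  G ∩ del = {}  (empty — regression defined)
  G \ add = {pkg_at(p2,whs2), pkg_at(p5,portB), truck_at(t2,whs1)} \ {truck_at(t2,whs1)} = {pkg_at(p2,whs2), pkg_at(p5,portB)}
  ∪ pre   = {pkg_at(p2,whs2), pkg_at(p5,portB)} ∪ {truck_at(t2,whs2)}
          = {pkg_at(p2,whs2), pkg_at(p5,portB), truck_at(t2,whs2)}

== RESULT ==
["pkg_at(p2,whs2)", "pkg_at(p5,portB)", "truck_at(t2,whs2)"]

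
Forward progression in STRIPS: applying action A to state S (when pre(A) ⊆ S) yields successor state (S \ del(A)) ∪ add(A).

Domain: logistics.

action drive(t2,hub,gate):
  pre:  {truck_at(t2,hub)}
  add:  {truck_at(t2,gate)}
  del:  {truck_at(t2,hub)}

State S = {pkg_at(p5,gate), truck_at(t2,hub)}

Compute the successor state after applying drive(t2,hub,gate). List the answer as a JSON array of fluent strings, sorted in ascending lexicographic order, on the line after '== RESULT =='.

Progress:
  pre ⊆ S: {truck_at(t2,hub)} ⊆ S  — applicable
  S \ del = {pkg_at(p5,gate)}
  ∪ add   = {pkg_at(p5,gate), truck_at(t2,gate)}

== RESULT ==
["pkg_at(p5,gate)", "truck_at(t2,gate)"]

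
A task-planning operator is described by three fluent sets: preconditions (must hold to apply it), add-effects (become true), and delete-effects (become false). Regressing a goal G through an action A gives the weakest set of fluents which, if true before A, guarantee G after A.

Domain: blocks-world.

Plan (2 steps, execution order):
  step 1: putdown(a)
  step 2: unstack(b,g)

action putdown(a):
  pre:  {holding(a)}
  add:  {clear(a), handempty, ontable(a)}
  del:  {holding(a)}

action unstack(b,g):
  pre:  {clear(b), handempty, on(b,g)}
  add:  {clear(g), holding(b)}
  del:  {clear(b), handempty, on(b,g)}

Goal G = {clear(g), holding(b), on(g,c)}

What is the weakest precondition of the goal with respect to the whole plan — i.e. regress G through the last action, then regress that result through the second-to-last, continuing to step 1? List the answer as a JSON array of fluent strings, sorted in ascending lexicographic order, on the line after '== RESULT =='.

Regress step by step:
  through step 2 (unstack(b,g)): drop {clear(g), holding(b)}, keep {on(g,c)}, require {clear(b), handempty, on(b,g)}
    → {clear(b), handempty, on(b,g), on(g,c)}
  through step 1 (putdown(a)): drop {handempty}, keep {clear(b), on(b,g), on(g,c)}, require {holding(a)}
    → {clear(b), holding(a), on(b,g), on(g,c)}

== RESULT ==
["clear(b)", "holding(a)", "on(b,g)", "on(g,c)"]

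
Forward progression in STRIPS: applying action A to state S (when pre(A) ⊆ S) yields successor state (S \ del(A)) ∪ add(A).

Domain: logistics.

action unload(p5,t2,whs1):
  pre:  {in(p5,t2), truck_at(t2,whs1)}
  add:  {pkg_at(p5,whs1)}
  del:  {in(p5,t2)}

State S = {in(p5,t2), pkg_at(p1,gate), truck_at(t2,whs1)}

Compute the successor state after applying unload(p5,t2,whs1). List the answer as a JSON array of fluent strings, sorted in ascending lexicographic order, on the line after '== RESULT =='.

Compute (S \ del) ∪ add:
  pre ⊆ S: {in(p5,t2), truck_at(t2,whs1)} ⊆ S  — applicable
  S \ del = {pkg_at(p1,gate), truck_at(t2,whs1)}
  ∪ add   = {pkg_at(p1,gate), pkg_at(p5,whs1), truck_at(t2,whs1)}

== RESULT ==
["pkg_at(p1,gate)", "pkg_at(p5,whs1)", "truck_at(t2,whs1)"]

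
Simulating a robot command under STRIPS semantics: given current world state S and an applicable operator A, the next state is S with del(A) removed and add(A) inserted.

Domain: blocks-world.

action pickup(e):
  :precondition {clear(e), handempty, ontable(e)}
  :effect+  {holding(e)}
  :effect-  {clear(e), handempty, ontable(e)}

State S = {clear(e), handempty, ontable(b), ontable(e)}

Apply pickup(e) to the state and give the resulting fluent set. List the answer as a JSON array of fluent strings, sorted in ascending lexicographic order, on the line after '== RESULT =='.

Progress:
  pre ⊆ S: {clear(e), handempty, ontable(e)} ⊆ S  — applicable
  S \ del = {ontable(b)}
  ∪ add   = {holding(e), ontable(b)}

== RESULT ==
["holding(e)", "ontable(b)"]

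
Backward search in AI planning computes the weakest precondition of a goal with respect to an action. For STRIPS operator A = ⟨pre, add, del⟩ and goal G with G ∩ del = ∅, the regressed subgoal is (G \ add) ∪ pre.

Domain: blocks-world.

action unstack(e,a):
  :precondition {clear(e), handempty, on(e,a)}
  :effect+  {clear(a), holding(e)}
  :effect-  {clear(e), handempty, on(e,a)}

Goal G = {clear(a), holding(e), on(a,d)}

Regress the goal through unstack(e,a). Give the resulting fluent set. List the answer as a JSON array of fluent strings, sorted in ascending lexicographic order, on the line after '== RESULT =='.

Compute (G \ add) ∪ pre:
  G ∩ del = {}  (empty — regression defined)
  G \ add = {clear(a), holding(e), on(a,d)} \ {clear(a), holding(e)} = {on(a,d)}
  ∪ pre   = {on(a,d)} ∪ {clear(e), handempty, on(e,a)}
          = {clear(e), handempty, on(a,d), on(e,a)}

== RESULT ==
["clear(e)", "handempty", "on(a,d)", "on(e,a)"]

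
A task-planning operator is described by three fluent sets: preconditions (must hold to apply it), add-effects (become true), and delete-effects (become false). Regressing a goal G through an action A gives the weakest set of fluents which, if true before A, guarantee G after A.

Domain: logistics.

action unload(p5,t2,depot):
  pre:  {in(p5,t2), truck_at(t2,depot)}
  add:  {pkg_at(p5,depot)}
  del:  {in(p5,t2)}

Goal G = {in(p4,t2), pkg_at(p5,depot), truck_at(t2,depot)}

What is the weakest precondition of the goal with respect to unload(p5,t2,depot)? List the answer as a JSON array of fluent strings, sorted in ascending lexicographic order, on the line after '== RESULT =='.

Compute (G \ add) ∪ pre:
  G ∩ del = {}  (empty — regression defined)
  G \ add = {in(p4,t2), pkg_at(p5,depot), truck_at(t2,depot)} \ {pkg_at(p5,depot)} = {in(p4,t2), truck_at(t2,depot)}
  ∪ pre   = {in(p4,t2), truck_at(t2,depot)} ∪ {in(p5,t2), truck_at(t2,depot)}
          = {in(p4,t2), in(p5,t2), truck_at(t2,depot)}

== RESULT ==
["in(p4,t2)", "in(p5,t2)", "truck_at(t2,depot)"]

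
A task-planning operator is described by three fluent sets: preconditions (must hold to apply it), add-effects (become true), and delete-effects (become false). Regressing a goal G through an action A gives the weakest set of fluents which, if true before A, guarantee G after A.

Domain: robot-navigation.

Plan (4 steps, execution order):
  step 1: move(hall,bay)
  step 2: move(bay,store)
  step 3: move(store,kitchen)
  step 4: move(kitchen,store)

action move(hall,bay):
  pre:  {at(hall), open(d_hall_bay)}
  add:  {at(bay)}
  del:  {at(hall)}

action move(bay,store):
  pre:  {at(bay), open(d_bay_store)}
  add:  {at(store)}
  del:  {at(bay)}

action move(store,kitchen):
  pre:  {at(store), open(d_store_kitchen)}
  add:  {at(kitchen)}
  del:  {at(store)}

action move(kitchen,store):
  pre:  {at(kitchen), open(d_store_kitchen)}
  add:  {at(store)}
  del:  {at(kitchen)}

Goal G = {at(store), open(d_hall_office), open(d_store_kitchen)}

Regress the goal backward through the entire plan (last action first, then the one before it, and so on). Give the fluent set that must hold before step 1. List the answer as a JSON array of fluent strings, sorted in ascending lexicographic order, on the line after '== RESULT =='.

Regress step by step:
  through step 4 (move(kitchen,store)): drop {at(store)}, keep {open(d_hall_office), open(d_store_kitchen)}, require {at(kitchen), open(d_store_kitchen)}
    → {at(kitchen), open(d_hall_office), open(d_store_kitchen)}
  through step 3 (move(store,kitchen)): drop {at(kitchen)}, keep {open(d_hall_office), open(d_store_kitchen)}, require {at(store), open(d_store_kitchen)}
    → {at(store), open(d_hall_office), open(d_store_kitchen)}
  through step 2 (move(bay,store)): drop {at(store)}, keep {open(d_hall_office), open(d_store_kitchen)}, require {at(bay), open(d_bay_store)}
    → {at(bay), open(d_bay_store), open(d_hall_office), open(d_store_kitchen)}
  through step 1 (move(hall,bay)): drop {at(bay)}, keep {open(d_bay_store), open(d_hall_office), open(d_store_kitchen)}, require {at(hall), open(d_hall_bay)}
    → {at(hall), open(d_bay_store), open(d_hall_bay), open(d_hall_office), open(d_store_kitchen)}

== RESULT ==
["at(hall)", "open(d_bay_store)", "open(d_hall_bay)", "open(d_hall_office)", "open(d_store_kitchen)"]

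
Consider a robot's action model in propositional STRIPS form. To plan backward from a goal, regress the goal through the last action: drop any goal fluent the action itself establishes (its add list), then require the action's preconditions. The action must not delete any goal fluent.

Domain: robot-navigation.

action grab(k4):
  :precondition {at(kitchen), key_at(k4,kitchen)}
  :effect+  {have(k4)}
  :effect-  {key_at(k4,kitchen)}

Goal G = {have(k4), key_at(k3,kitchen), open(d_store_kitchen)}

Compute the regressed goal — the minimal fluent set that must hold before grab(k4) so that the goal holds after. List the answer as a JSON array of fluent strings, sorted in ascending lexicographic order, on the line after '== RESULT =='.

Compute (G \ add) ∪ pre:
  G ∩ del = {}  (empty — regression defined)
  G \ add = {have(k4), key_at(k3,kitchen), open(d_store_kitchen)} \ {have(k4)} = {key_at(k3,kitchen), open(d_store_kitchen)}
  ∪ pre   = {key_at(k3,kitchen), open(d_store_kitchen)} ∪ {at(kitchen), key_at(k4,kitchen)}
          = {at(kitchen), key_at(k3,kitchen), key_at(k4,kitchen), open(d_store_kitchen)}

== RESULT ==
["at(kitchen)", "key_at(k3,kitchen)", "key_at(k4,kitchen)", "open(d_store_kitchen)"]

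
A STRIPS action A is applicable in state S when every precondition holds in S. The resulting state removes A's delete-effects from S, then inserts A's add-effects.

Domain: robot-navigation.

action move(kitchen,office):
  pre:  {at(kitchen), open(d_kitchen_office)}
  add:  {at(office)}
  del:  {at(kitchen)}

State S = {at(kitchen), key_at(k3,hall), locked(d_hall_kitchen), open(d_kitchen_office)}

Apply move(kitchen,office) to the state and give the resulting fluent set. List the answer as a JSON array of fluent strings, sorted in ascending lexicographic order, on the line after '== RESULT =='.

Progress:
  pre ⊆ S: {at(kitchen), open(d_kitchen_office)} ⊆ S  — applicable
  S \ del = {key_at(k3,hall), locked(d_hall_kitchen), open(d_kitchen_office)}
  ∪ add   = {at(office), key_at(k3,hall), locked(d_hall_kitchen), open(d_kitchen_office)}

== RESULT ==
["at(office)", "key_at(k3,hall)", "locked(d_hall_kitchen)", "open(d_kitchen_office)"]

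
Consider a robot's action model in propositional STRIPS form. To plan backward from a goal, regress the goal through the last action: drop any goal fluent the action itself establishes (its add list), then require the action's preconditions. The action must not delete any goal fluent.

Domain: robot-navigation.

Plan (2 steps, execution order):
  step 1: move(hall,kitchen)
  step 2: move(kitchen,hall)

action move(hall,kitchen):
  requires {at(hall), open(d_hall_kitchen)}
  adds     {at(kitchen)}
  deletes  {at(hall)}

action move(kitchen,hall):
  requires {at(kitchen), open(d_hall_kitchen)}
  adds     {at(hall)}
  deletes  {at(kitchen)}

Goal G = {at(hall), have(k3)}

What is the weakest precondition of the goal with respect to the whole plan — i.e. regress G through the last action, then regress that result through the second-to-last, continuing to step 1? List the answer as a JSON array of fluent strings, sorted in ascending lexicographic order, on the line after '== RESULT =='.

Regress step by step:
  through step 2 (move(kitchen,hall)): drop {at(hall)}, keep {have(k3)}, require {at(kitchen), open(d_hall_kitchen)}
    → {at(kitchen), have(k3), open(d_hall_kitchen)}
  through step 1 (move(hall,kitchen)): drop {at(kitchen)}, keep {have(k3), open(d_hall_kitchen)}, require {at(hall), open(d_hall_kitchen)}
    → {at(hall), have(k3), open(d_hall_kitchen)}

== RESULT ==
["at(hall)", "have(k3)", "open(d_hall_kitchen)"]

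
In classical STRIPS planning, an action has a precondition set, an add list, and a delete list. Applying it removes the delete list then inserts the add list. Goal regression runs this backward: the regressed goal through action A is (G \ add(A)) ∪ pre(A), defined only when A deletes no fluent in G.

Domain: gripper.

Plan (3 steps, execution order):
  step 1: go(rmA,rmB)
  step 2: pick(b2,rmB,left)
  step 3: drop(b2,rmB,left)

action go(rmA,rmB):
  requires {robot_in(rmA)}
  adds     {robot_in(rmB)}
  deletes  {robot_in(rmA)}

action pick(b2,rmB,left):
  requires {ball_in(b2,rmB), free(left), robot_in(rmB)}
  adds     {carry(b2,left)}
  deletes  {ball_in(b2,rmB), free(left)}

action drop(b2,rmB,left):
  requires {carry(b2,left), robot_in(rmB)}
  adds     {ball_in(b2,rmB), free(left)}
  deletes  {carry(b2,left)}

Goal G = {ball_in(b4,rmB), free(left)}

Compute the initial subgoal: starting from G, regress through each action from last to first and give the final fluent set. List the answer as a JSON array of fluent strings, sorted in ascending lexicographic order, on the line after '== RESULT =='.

Work backward from the goal:
  through step 3 (drop(b2,rmB,left)): drop {free(left)}, keep {ball_in(b4,rmB)}, require {carry(b2,left), robot_in(rmB)}
    → {ball_in(b4,rmB), carry(b2,left), robot_in(rmB)}
  through step 2 (pick(b2,rmB,left)): drop {carry(b2,left)}, keep {ball_in(b4,rmB), robot_in(rmB)}, require {ball_in(b2,rmB), free(left), robot_in(rmB)}
    → {ball_in(b2,rmB), ball_in(b4,rmB), free(left), robot_in(rmB)}
  through step 1 (go(rmA,rmB)): drop {robot_in(rmB)}, keep {ball_in(b2,rmB), ball_in(b4,rmB), free(left)}, require {robot_in(rmA)}
    → {ball_in(b2,rmB), ball_in(b4,rmB), free(left), robot_in(rmA)}

== RESULT ==
["ball_in(b2,rmB)", "ball_in(b4,rmB)", "free(left)", "robot_in(rmA)"]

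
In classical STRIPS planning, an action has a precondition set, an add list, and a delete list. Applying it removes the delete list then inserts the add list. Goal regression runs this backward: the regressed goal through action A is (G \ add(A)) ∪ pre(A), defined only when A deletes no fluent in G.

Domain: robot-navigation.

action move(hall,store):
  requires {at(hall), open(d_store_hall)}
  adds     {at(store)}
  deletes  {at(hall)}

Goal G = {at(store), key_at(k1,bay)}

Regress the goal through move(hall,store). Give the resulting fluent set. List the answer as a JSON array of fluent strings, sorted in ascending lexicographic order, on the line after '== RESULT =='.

Compute (G \ add) ∪ pre:
  G ∩ del = {}  (empty — regression defined)
  G \ add = {at(store), key_at(k1,bay)} \ {at(store)} = {key_at(k1,bay)}
  ∪ pre   = {key_at(k1,bay)} ∪ {at(hall), open(d_store_hall)}
          = {at(hall), key_at(k1,bay), open(d_store_hall)}

== RESULT ==
["at(hall)", "key_at(k1,bay)", "open(d_store_hall)"]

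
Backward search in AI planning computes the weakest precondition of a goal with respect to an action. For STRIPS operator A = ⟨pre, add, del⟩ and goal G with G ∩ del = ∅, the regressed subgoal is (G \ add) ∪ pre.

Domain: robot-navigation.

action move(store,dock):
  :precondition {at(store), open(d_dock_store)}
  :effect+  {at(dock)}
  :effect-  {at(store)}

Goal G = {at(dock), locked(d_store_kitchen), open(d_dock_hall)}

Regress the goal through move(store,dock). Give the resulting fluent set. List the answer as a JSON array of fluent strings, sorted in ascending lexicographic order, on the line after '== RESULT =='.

Regress:
  G ∩ del = {}  (empty — regression defined)
  G \ add = {at(dock), locked(d_store_kitchen), open(d_dock_hall)} \ {at(dock)} = {locked(d_store_kitchen), open(d_dock_hall)}
  ∪ pre   = {locked(d_store_kitchen), open(d_dock_hall)} ∪ {at(store), open(d_dock_store)}
          = {at(store), locked(d_store_kitchen), open(d_dock_hall), open(d_dock_store)}

== RESULT ==
["at(store)", "locked(d_store_kitchen)", "open(d_dock_hall)", "open(d_dock_store)"]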